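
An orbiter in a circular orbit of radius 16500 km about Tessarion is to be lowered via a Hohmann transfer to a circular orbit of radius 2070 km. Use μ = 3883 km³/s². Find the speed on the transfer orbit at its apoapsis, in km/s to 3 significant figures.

v = 0.229 km/s

Semi-major axis of the transfer orbit: a_t = (16500 + 2070)/2 = 9285 km.
At apoapsis, r = 16500 km.
From the vis-viva equation, v = √[μ(2/r − 1/a_t)] = 0.2291 km/s.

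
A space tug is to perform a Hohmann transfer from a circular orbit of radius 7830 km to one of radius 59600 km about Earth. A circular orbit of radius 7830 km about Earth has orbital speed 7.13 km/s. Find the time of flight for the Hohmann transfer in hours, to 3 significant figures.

From the circular-orbit relation v² = μ/r at r = 7830 km: μ = v²r = (7.13)² × 7830 = 3.98053×10^5 km³/s².
Transfer-ellipse semi-major axis a_t = (r₁ + r₂)/2 = (7830 + 59600)/2 = 33715 km.
By Kepler's third law the transfer-orbit period is T = 2π√(a_t³/μ), so t = T/2 = 30830 s.
Converting: 30830 s ÷ 3600 s/hour = 8.56 hours.

t = 8.56 hours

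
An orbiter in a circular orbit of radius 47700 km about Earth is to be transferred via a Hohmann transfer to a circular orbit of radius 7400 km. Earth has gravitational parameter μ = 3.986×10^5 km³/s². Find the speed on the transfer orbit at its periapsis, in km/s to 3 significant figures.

Transfer-ellipse semi-major axis a_t = (r₁ + r₂)/2 = (47700 + 7400)/2 = 27550 km.
At periapsis, r = 7400 km.
Vis-viva: v = √[μ(2/r − 1/a_t)] = √[3.986×10^5 × (2/7400 − 1/27550)] = 9.657 km/s.

v = 9.66 km/s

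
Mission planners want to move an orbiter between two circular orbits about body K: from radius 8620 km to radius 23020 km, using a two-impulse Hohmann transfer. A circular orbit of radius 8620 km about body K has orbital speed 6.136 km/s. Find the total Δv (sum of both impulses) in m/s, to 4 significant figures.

Δv = 2249 m/s

From the circular-orbit relation v² = μ/r at r = 8620 km: μ = v²r = (6.136)² × 8620 = 3.24547×10^5 km³/s².
The Hohmann ellipse has a_t = (r₁ + r₂)/2 = 15820 km.
Circular speed at r₁: v₁ = √(μ/r₁) = √(3.24547×10^5/8620) = 6.136 km/s.
Transfer-orbit speed at r₁ (v² = μ(2/r − 1/a)): v_p = √[μ(2/r₁ − 1/a_t)] = 7.402 km/s.
First burn Δv₁ = |v_p − v₁| = 1.266 km/s.
Circular speed at r₂: v₂ = √(μ/r₂) = 3.7548 km/s.
Transfer-orbit speed at r₂: v_a = √[μ(2/r₂ − 1/a_t)] = 2.7716 km/s.
Second burn Δv₂ = |v₂ − v_a| = 0.9832 km/s.
Total Δv = Δv₁ + Δv₂ = 2.249 km/s.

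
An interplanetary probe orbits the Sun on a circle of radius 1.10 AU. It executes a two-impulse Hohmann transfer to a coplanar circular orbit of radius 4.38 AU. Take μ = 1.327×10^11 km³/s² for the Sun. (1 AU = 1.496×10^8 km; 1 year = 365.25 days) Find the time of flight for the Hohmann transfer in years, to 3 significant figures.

In km: r₁ = 1.10 × 1.496×10^8 = 1.6456×10^8 km; r₂ = 4.38 × 1.496×10^8 = 6.55248×10^8 km.
Transfer-ellipse semi-major axis a_t = (r₁ + r₂)/2 = (1.6456×10^8 + 6.55248×10^8)/2 = 4.09904×10^8 km.
Half the transfer-orbit period gives t = π√(a_t³/μ) = 7.157×10^7 s.
Converting: 7.157×10^7 s ÷ 3.15576×10^7 s/year (365.25 × 86400) = 2.27 years.

t = 2.27 years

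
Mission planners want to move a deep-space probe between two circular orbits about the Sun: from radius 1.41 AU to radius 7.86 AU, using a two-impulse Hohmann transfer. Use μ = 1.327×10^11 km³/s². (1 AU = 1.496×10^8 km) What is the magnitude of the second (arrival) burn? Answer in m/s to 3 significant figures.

In km: r₁ = 1.41 × 1.496×10^8 = 2.10936×10^8 km; r₂ = 7.86 × 1.496×10^8 = 1.175856×10^9 km.
Transfer-ellipse semi-major axis a_t = (r₁ + r₂)/2 = (2.10936×10^8 + 1.175856×10^9)/2 = 6.93396×10^8 km.
Circular speed at r = 1.175856×10^9 km: v_c = √(μ/r) = 10.623 km/s.
Vis-viva on the transfer ellipse at r = 1.175856×10^9 km gives v_t = √[μ(2/r − 1/a_t)] = 5.8593 km/s.
Δv₂ = |v_t − v_c| = |5.8593 − 10.623| = 4.764 km/s.

Δv₂ = 4760 m/s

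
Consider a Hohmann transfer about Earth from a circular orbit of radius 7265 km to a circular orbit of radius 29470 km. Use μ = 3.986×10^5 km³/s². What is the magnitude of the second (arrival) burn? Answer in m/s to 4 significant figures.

Semi-major axis of the transfer orbit: a_t = (7265 + 29470)/2 = 18367.5 km.
Circular speed at r = 29470 km: v_c = √(μ/r) = 3.678 km/s.
Transfer-orbit speed at the same r (vis-viva, a = a_t): v_t = √[μ(2/r − 1/a_t)] = 2.313 km/s.
Δv₂ = |v_t − v_c| = |2.313 − 3.678| = 1.365 km/s.

Δv₂ = 1365 m/s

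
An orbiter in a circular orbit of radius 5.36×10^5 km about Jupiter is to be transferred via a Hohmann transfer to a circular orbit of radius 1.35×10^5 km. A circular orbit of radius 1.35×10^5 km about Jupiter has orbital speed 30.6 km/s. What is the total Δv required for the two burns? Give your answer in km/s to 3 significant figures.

From the circular-orbit relation v² = μ/r at r = 1.35×10^5 km: μ = v²r = (30.6)² × 1.35×10^5 = 1.26409×10^8 km³/s².
Semi-major axis of the transfer orbit: a_t = (5.360×10^5 + 1.350×10^5)/2 = 3.355×10^5 km.
At r₁ the circular-orbit speed is v₁ = √(μ/r₁) = 15.3570 km/s.
Transfer-orbit speed at r₁ (vis-viva): v_a = √[μ(2/r₁ − 1/a_t)] = 9.74152 km/s.
First burn Δv₁ = |v_a − v₁| = 5.615 km/s.
At r₂, v₂ = √(μ/r₂) = 30.600 km/s.
Transfer-orbit speed at r₂: v_p = √[μ(2/r₂ − 1/a_t)] = 38.677 km/s.
Second burn Δv₂ = |v₂ − v_p| = 8.077 km/s.
Δv = Δv₁ + Δv₂ = 5.615 + 8.077 = 13.69 km/s.

Δv = 13.7 km/s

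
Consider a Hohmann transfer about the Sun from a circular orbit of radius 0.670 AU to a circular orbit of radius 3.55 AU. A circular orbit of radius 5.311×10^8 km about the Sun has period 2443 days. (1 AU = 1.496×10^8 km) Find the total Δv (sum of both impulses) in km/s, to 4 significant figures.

From Kepler's third law T² = 4π²r³/μ at r = 5.311×10^8 km, T = 2443 days = 2443 × 86400 s = 2.110752×10^8 s: μ = 4π²r³/T² = 1.32744×10^11 km³/s².
In km: r₁ = 0.670 × 1.496×10^8 = 1.00232×10^8 km; r₂ = 3.55 × 1.496×10^8 = 5.3108×10^8 km.
The Hohmann ellipse has a_t = (r₁ + r₂)/2 = 3.15656×10^8 km.
At r₁ the circular-orbit speed is v₁ = √(μ/r₁) = 36.39 km/s.
On the transfer ellipse at r₁, vis-viva equation gives v_p = √[μ(2/r₁ − 1/a_t)] = 47.20 km/s.
First burn Δv₁ = |v_p − v₁| = 10.81 km/s.
Circular speed at r₂: v₂ = √(μ/r₂) = 15.81 km/s.
Transfer-orbit speed at r₂: v_a = √[μ(2/r₂ − 1/a_t)] = 8.909 km/s.
Second burn Δv₂ = |v₂ − v_a| = 6.901 km/s.
Δv = Δv₁ + Δv₂ = 10.81 + 6.901 = 17.71 km/s.

Δv = 17.71 km/s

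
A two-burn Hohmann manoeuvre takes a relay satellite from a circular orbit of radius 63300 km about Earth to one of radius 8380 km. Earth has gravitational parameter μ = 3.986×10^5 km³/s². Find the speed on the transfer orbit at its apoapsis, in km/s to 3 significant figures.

v = 1.21 km/s

The Hohmann ellipse has a_t = (r₁ + r₂)/2 = 35840 km.
The apoapsis of the transfer ellipse is at r = 63300 km.
Vis-viva: v = √[μ(2/r − 1/a_t)] = √[3.986×10^5 × (2/63300 − 1/35840)] = 1.213 km/s.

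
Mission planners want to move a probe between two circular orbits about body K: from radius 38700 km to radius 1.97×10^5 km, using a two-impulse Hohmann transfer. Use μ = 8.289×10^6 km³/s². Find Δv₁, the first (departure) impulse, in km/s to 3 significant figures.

The Hohmann ellipse has a_t = (r₁ + r₂)/2 = 1.1785×10^5 km.
On the circular orbit at r = 38700 km, v_c = √(μ/r) = 14.635 km/s.
Vis-viva on the transfer ellipse at r = 38700 km gives v_t = √[μ(2/r − 1/a_t)] = 18.922 km/s.
Δv₁ = |v_t − v_c| = |18.922 − 14.635| = 4.287 km/s.

Δv₁ = 4.29 km/s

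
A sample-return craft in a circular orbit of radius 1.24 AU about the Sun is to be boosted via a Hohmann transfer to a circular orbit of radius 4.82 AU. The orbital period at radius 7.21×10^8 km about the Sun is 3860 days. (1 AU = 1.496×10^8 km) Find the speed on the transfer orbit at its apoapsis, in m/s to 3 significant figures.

v = 8690 m/s

From Kepler's third law T² = 4π²r³/μ at r = 7.21×10^8 km, T = 3860 days = 3860 × 86400 s = 3.33504×10^8 s: μ = 4π²r³/T² = 1.33034×10^11 km³/s².
In km: r₁ = 1.24 × 1.496×10^8 = 1.85504×10^8 km; r₂ = 4.82 × 1.496×10^8 = 7.21072×10^8 km.
Transfer-ellipse semi-major axis a_t = (r₁ + r₂)/2 = (1.85504×10^8 + 7.21072×10^8)/2 = 4.53288×10^8 km.
The apoapsis of the transfer ellipse is at r = 7.21072×10^8 km.
Vis-viva: v = √[μ(2/r − 1/a_t)] = √[1.33034×10^11 × (2/7.21072×10^8 − 1/4.53288×10^8)] = 8.689 km/s.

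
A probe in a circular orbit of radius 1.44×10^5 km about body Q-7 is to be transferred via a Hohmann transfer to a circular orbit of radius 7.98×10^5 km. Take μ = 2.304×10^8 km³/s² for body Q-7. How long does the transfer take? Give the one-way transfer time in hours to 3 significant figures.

t = 18.6 hours

Transfer-ellipse semi-major axis a_t = (r₁ + r₂)/2 = (1.440×10^5 + 7.980×10^5)/2 = 4.710×10^5 km.
Half the transfer-orbit period gives t = π√(a_t³/μ) = 66900 s.
Converting: 66900 s ÷ 3600 s/hour = 18.6 hours.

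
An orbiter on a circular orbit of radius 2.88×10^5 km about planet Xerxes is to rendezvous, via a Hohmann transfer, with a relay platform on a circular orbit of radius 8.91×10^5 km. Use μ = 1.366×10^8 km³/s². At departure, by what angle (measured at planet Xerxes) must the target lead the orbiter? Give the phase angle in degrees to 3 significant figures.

Semi-major axis of the transfer orbit: a_t = (2.880×10^5 + 8.910×10^5)/2 = 5.895×10^5 km.
The half-period of the transfer ellipse is t = π√(a_t³/μ) = 1.2166×10^5 s.
Target angular speed ω₂ = √(μ/r₂³) = 1.3897×10^-5 rad/s.
Angle swept by the target during transfer: ω₂·t = 1.6907 rad = 96.87°.
The orbiter traverses 180° on the transfer ellipse, so the target must lead by 180° − 96.87° = 83.1°.

φ = 83.1°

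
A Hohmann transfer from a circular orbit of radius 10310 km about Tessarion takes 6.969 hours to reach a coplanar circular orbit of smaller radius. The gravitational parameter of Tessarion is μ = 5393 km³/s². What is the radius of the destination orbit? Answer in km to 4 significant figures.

r₂ = 3703 km

Transfer time t = 6.969 hours = 25088.4 s, and t = π√(a_t³/μ).
So a_t = (μ t²/π²)^(1/3) = (5393 × (25088.4)² / π²)^(1/3) = 7006.4 km.
Since a_t = (r₁ + r₂)/2, r₂ = 2a_t − r₁ = 2×7006.4 − 10310 = 3702.8 km.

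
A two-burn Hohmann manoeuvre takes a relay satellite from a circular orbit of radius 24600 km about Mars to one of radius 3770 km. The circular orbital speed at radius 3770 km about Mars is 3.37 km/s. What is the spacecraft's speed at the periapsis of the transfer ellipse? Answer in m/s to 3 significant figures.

From the circular-orbit relation v² = μ/r at r = 3770 km: μ = v²r = (3.37)² × 3770 = 42815.5 km³/s².
Semi-major axis of the transfer orbit: a_t = (24600 + 3770)/2 = 14185 km.
The periapsis of the transfer ellipse is at r = 3770 km.
Applying v² = μ(2/r − 1/a_t): v = 4.438 km/s.

v = 4440 m/s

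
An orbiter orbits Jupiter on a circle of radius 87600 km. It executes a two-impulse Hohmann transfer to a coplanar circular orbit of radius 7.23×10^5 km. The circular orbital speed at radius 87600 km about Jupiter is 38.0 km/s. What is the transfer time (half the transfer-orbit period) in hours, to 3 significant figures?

t = 20.0 hours

From the circular-orbit relation v² = μ/r at r = 87600 km: μ = v²r = (38.0)² × 87600 = 1.26494×10^8 km³/s².
Semi-major axis of the transfer orbit: a_t = (87600 + 7.230×10^5)/2 = 4.053×10^5 km.
Transfer time t = π√(a_t³/μ) = π√((4.053×10^5)³ / 1.26494×10^8) = 72070 s.
Converting: 72070 s ÷ 3600 s/hour = 20.0 hours.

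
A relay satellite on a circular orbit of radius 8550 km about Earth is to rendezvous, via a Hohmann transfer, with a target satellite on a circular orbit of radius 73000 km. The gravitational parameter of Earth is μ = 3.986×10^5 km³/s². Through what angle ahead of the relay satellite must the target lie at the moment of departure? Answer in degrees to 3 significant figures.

φ = 105°

The Hohmann ellipse has a_t = (r₁ + r₂)/2 = 40775 km.
Transfer time t = π√(a_t³/μ) = 40971 s.
The target's mean motion on its circular orbit is ω₂ = √(μ/r₂³) = 3.2010×10^-5 rad/s.
Angle swept by the target during transfer: ω₂·t = 1.3115 rad = 75.14°.
Arrival is 180° from departure on the ellipse, so φ = 180° − 75.14° = 105°.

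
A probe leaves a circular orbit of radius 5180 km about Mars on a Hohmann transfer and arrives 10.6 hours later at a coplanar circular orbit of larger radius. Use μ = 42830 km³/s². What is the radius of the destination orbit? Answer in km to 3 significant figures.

Transfer time t = 10.6 hours = 38160 s, and t = π√(a_t³/μ).
So a_t = (μ t²/π²)^(1/3) = (42830 × (38160)² / π²)^(1/3) = 18488 km.
Since a_t = (r₁ + r₂)/2, r₂ = 2a_t − r₁ = 2×18488 − 5180 = 31796 km.

r₂ = 31800 km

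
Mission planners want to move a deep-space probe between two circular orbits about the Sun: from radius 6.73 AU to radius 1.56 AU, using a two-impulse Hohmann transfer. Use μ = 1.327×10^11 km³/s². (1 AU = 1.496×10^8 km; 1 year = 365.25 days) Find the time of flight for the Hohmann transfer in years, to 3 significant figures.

t = 4.22 years

In km: r₁ = 6.73 × 1.496×10^8 = 1.006808×10^9 km; r₂ = 1.56 × 1.496×10^8 = 2.33376×10^8 km.
Transfer-ellipse semi-major axis a_t = (r₁ + r₂)/2 = (1.006808×10^9 + 2.33376×10^8)/2 = 6.20092×10^8 km.
Transfer time t = π√(a_t³/μ) = π√((6.20092×10^8)³ / 1.327×10^11) = 1.332×10^8 s.
Converting: 1.332×10^8 s ÷ 3.15576×10^7 s/year (365.25 × 86400) = 4.22 years.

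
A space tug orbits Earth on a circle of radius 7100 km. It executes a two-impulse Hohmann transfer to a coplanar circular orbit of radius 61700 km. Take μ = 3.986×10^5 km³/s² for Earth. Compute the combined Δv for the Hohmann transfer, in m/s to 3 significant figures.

Δv = 3930 m/s

The Hohmann ellipse has a_t = (r₁ + r₂)/2 = 34400 km.
At r₁ the circular-orbit speed is v₁ = √(μ/r₁) = 7.4927 km/s.
On the transfer ellipse at r₁, vis-viva gives v_p = √[μ(2/r₁ − 1/a_t)] = 10.035 km/s.
First burn Δv₁ = |v_p − v₁| = 2.542 km/s.
At r₂, v₂ = √(μ/r₂) = 2.542 km/s.
Transfer-orbit speed at r₂: v_a = √[μ(2/r₂ − 1/a_t)] = 1.155 km/s.
Second burn Δv₂ = |v₂ − v_a| = 1.387 km/s.
Δv = Δv₁ + Δv₂ = 2.542 + 1.387 = 3.929 km/s.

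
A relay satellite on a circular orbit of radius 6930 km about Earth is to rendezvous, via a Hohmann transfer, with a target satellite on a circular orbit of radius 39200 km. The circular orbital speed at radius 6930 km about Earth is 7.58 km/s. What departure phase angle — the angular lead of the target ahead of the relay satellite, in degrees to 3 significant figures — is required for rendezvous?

From the circular-orbit relation v² = μ/r at r = 6930 km: μ = v²r = (7.58)² × 6930 = 3.98173×10^5 km³/s².
Transfer-ellipse semi-major axis a_t = (r₁ + r₂)/2 = (6930 + 39200)/2 = 23065 km.
The half-period of the transfer ellipse is t = π√(a_t³/μ) = 17440 s.
The target's mean motion on its circular orbit is ω₂ = √(μ/r₂³) = 8.130×10^-5 rad/s.
Angle swept by the target during transfer: ω₂·t = 1.4179 rad = 81.24°.
Arrival is 180° from departure on the ellipse, so φ = 180° − 81.24° = 98.8°.

φ = 98.8°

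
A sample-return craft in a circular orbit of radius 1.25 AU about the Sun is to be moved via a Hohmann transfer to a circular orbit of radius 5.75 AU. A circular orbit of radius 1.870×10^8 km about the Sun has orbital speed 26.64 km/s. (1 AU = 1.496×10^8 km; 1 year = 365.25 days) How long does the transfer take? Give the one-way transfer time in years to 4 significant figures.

t = 3.274 years

From the circular-orbit relation v² = μ/r at r = 1.870×10^8 km: μ = v²r = (26.64)² × 1.870×10^8 = 1.32712×10^11 km³/s².
In km: r₁ = 1.25 × 1.496×10^8 = 1.870×10^8 km; r₂ = 5.75 × 1.496×10^8 = 8.602×10^8 km.
The Hohmann ellipse has a_t = (r₁ + r₂)/2 = 5.236×10^8 km.
By Kepler's third law the transfer-orbit period is T = 2π√(a_t³/μ), so t = T/2 = 1.0332×10^8 s.
Converting: 1.0332×10^8 s ÷ 3.15576×10^7 s/year (365.25 × 86400) = 3.274 years.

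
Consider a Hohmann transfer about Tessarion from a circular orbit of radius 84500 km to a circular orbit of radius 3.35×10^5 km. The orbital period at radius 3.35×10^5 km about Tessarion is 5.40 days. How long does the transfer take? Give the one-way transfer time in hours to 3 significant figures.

t = 32.1 hours

From Kepler's third law T² = 4π²r³/μ at r = 3.35×10^5 km, T = 5.40 days = 5.40 × 86400 s = 4.6656×10^5 s: μ = 4π²r³/T² = 6.81835×10^6 km³/s².
Transfer-ellipse semi-major axis a_t = (r₁ + r₂)/2 = (84500 + 3.350×10^5)/2 = 2.0975×10^5 km.
Transfer time t = π√(a_t³/μ) = π√((2.0975×10^5)³ / 6.81835×10^6) = 1.156×10^5 s.
Converting: 1.156×10^5 s ÷ 3600 s/hour = 32.1 hours.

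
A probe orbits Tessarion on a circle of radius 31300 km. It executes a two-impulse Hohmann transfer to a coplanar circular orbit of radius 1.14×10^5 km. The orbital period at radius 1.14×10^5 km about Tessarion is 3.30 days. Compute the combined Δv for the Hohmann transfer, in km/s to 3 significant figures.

From Kepler's third law T² = 4π²r³/μ at r = 1.14×10^5 km, T = 3.30 days = 3.30 × 86400 s = 2.8512×10^5 s: μ = 4π²r³/T² = 7.19480×10^5 km³/s².
Semi-major axis of the transfer orbit: a_t = (31300 + 1.140×10^5)/2 = 72650 km.
At r₁ the circular-orbit speed is v₁ = √(μ/r₁) = 4.7944 km/s.
Transfer-orbit speed at r₁ (vis-viva): v_p = √[μ(2/r₁ − 1/a_t)] = 6.0058 km/s.
First burn Δv₁ = |v_p − v₁| = 1.2114 km/s.
At r₂, v₂ = √(μ/r₂) = 2.512216 km/s.
Transfer-orbit speed at r₂: v_a = √[μ(2/r₂ − 1/a_t)] = 1.648965 km/s.
Second burn Δv₂ = |v₂ − v_a| = 0.86325 km/s.
Δv = Δv₁ + Δv₂ = 1.2114 + 0.86325 = 2.075 km/s.

Δv = 2.07 km/s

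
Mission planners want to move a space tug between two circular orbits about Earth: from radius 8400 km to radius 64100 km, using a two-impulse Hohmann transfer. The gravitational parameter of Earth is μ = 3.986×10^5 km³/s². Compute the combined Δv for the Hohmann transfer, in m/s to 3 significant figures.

Semi-major axis of the transfer orbit: a_t = (8400 + 64100)/2 = 36250 km.
At r₁ the circular-orbit speed is v₁ = √(μ/r₁) = 6.8886 km/s.
Transfer-orbit speed at r₁ (vis-viva equation): v_p = √[μ(2/r₁ − 1/a_t)] = 9.1602 km/s.
First burn Δv₁ = |v_p − v₁| = 2.272 km/s.
At r₂, v₂ = √(μ/r₂) = 2.4937 km/s.
Transfer-orbit speed at r₂: v_a = √[μ(2/r₂ − 1/a_t)] = 1.2004 km/s.
Second burn Δv₂ = |v₂ − v_a| = 1.293 km/s.
Δv = Δv₁ + Δv₂ = 2.272 + 1.293 = 3.565 km/s.

Δv = 3560 m/s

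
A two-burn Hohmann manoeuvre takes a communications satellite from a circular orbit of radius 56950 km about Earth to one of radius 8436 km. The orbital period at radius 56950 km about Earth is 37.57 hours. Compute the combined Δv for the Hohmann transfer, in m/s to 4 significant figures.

From Kepler's third law T² = 4π²r³/μ at r = 56950 km, T = 37.57 hours = 37.57 × 3600 s = 1.35252×10^5 s: μ = 4π²r³/T² = 3.98615×10^5 km³/s².
Transfer-ellipse semi-major axis a_t = (r₁ + r₂)/2 = (56950 + 8436)/2 = 32693 km.
Circular speed at r₁: v₁ = √(μ/r₁) = √(3.98615×10^5/56950) = 2.6456 km/s.
On the transfer ellipse at r₁, vis-viva gives v_a = √[μ(2/r₁ − 1/a_t)] = 1.3439 km/s.
First burn Δv₁ = |v_a − v₁| = 1.3017 km/s.
At r₂, v₂ = √(μ/r₂) = 6.8740 km/s.
Transfer-orbit speed at r₂: v_p = √[μ(2/r₂ − 1/a_t)] = 9.0725 km/s.
Second burn Δv₂ = |v₂ − v_p| = 2.1985 km/s.
Total Δv = Δv₁ + Δv₂ = 3.500 km/s.

Δv = 3500 m/s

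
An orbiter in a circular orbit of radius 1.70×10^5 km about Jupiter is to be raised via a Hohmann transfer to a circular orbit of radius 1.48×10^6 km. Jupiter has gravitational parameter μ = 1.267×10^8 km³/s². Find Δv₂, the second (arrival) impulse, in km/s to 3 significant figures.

Δv₂ = 5.05 km/s

Semi-major axis of the transfer orbit: a_t = (1.700×10^5 + 1.480×10^6)/2 = 8.250×10^5 km.
Circular speed at r = 1.480×10^6 km: v_c = √(μ/r) = 9.252 km/s.
Transfer-orbit speed at the same r (vis-viva, a = a_t): v_t = √[μ(2/r − 1/a_t)] = 4.200 km/s.
Δv₂ = |v_t − v_c| = |4.200 − 9.252| = 5.052 km/s.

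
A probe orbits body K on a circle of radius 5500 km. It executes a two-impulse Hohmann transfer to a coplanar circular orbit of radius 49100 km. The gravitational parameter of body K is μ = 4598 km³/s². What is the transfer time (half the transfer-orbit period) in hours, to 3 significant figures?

t = 58.1 hours

The Hohmann ellipse has a_t = (r₁ + r₂)/2 = 27300 km.
By Kepler's third law the transfer-orbit period is T = 2π√(a_t³/μ), so t = T/2 = 2.090×10^5 s.
Converting: 2.090×10^5 s ÷ 3600 s/hour = 58.1 hours.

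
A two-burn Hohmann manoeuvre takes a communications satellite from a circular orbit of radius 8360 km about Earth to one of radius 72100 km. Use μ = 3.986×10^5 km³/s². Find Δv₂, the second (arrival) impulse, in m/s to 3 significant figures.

Δv₂ = 1280 m/s

Transfer-ellipse semi-major axis a_t = (r₁ + r₂)/2 = (8360 + 72100)/2 = 40230 km.
Circular speed at r = 72100 km: v_c = √(μ/r) = 2.351 km/s.
Transfer-orbit speed at the same r (vis-viva, a = a_t): v_t = √[μ(2/r − 1/a_t)] = 1.072 km/s.
Δv₂ = |v_t − v_c| = |1.072 − 2.351| = 1.279 km/s.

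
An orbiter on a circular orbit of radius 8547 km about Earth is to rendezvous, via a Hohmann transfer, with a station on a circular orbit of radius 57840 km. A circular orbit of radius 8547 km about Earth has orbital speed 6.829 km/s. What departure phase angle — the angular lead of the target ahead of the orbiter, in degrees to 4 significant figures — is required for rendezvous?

φ = 101.7°

From the circular-orbit relation v² = μ/r at r = 8547 km: μ = v²r = (6.829)² × 8547 = 3.98591×10^5 km³/s².
The Hohmann ellipse has a_t = (r₁ + r₂)/2 = 33193.5 km.
The half-period of the transfer ellipse is t = π√(a_t³/μ) = 30090 s.
The target's mean motion on its circular orbit is ω₂ = √(μ/r₂³) = 4.539×10^-5 rad/s.
Angle swept by the target during transfer: ω₂·t = 1.3658 rad = 78.255°.
The orbiter traverses 180° on the transfer ellipse, so the target must lead by 180° − 78.255° = 101.7°.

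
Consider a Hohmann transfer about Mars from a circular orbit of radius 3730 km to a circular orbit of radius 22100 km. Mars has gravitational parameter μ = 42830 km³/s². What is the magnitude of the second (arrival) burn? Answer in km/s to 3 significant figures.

Δv₂ = 0.644 km/s

Transfer-ellipse semi-major axis a_t = (r₁ + r₂)/2 = (3730 + 22100)/2 = 12915 km.
On the circular orbit at r = 22100 km, v_c = √(μ/r) = 1.3921 km/s.
Transfer-orbit speed at the same r (vis-viva, a = a_t): v_t = √[μ(2/r − 1/a_t)] = 0.74814 km/s.
Δv₂ = |v_t − v_c| = |0.74814 − 1.3921| = 0.6440 km/s.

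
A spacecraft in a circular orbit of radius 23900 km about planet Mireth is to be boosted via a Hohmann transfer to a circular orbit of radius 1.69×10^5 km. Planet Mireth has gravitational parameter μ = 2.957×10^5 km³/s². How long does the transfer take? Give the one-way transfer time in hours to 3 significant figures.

Semi-major axis of the transfer orbit: a_t = (23900 + 1.690×10^5)/2 = 96450 km.
Half the transfer-orbit period gives t = π√(a_t³/μ) = 1.731×10^5 s.
Converting: 1.731×10^5 s ÷ 3600 s/hour = 48.1 hours.

t = 48.1 hours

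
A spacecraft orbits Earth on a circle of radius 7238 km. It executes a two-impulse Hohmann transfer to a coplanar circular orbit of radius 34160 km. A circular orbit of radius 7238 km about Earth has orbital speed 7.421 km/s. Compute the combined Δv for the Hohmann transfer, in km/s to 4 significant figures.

From the circular-orbit relation v² = μ/r at r = 7238 km: μ = v²r = (7.421)² × 7238 = 3.98606×10^5 km³/s².
Semi-major axis of the transfer orbit: a_t = (7238 + 34160)/2 = 20699 km.
At r₁ the circular-orbit speed is v₁ = √(μ/r₁) = 7.421 km/s.
Transfer-orbit speed at r₁ (v² = μ(2/r − 1/a)): v_p = √[μ(2/r₁ − 1/a_t)] = 9.533 km/s.
First burn Δv₁ = |v_p − v₁| = 2.112 km/s.
Circular speed at r₂: v₂ = √(μ/r₂) = 3.416 km/s.
Transfer-orbit speed at r₂: v_a = √[μ(2/r₂ − 1/a_t)] = 2.020 km/s.
Second burn Δv₂ = |v₂ − v_a| = 1.396 km/s.
Δv = Δv₁ + Δv₂ = 2.112 + 1.396 = 3.508 km/s.

Δv = 3.508 km/s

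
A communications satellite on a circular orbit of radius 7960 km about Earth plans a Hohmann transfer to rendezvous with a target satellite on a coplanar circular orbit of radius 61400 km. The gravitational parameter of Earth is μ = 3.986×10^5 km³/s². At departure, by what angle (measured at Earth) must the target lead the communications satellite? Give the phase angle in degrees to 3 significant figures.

Transfer-ellipse semi-major axis a_t = (r₁ + r₂)/2 = (7960 + 61400)/2 = 34680 km.
Transfer time t = π√(a_t³/μ) = 32137 s.
The target's mean motion on its circular orbit is ω₂ = √(μ/r₂³) = 4.1497×10^-5 rad/s.
Angle swept by the target during transfer: ω₂·t = 1.3336 rad = 76.41°.
The communications satellite traverses 180° on the transfer ellipse, so the target must lead by 180° − 76.41° = 104°.

φ = 104°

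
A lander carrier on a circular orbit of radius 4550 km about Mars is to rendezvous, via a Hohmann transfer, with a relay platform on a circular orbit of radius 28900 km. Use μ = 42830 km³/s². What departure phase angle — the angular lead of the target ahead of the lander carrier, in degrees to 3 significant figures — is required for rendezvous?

Transfer-ellipse semi-major axis a_t = (r₁ + r₂)/2 = (4550 + 28900)/2 = 16725 km.
Transfer time t = π√(a_t³/μ) = 32834 s.
The target's mean motion on its circular orbit is ω₂ = √(μ/r₂³) = 4.2124×10^-5 rad/s.
Angle swept by the target during transfer: ω₂·t = 1.3831 rad = 79.25°.
Arrival is 180° from departure on the ellipse, so φ = 180° − 79.25° = 101°.

φ = 101°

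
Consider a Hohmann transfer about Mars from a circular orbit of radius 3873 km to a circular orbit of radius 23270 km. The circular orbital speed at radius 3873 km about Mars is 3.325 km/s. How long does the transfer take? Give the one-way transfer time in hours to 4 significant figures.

t = 6.668 hours

From the circular-orbit relation v² = μ/r at r = 3873 km: μ = v²r = (3.325)² × 3873 = 42818.4 km³/s².
Transfer-ellipse semi-major axis a_t = (r₁ + r₂)/2 = (3873 + 23270)/2 = 13571.5 km.
Transfer time t = π√(a_t³/μ) = π√((13571.5)³ / 42818.4) = 24004 s.
Converting: 24004 s ÷ 3600 s/hour = 6.668 hours.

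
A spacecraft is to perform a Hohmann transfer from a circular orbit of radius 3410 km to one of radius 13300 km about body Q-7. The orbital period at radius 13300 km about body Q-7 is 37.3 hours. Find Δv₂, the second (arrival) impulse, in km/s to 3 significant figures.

Δv₂ = 0.225 km/s

From Kepler's third law T² = 4π²r³/μ at r = 13300 km, T = 37.3 hours = 37.3 × 3600 s = 1.3428×10^5 s: μ = 4π²r³/T² = 5151.01 km³/s².
The Hohmann ellipse has a_t = (r₁ + r₂)/2 = 8355 km.
On the circular orbit at r = 13300 km, v_c = √(μ/r) = 0.6223 km/s.
Vis-viva on the transfer ellipse at r = 13300 km gives v_t = √[μ(2/r − 1/a_t)] = 0.3976 km/s.
Δv₂ = |v_t − v_c| = |0.3976 − 0.6223| = 0.2247 km/s.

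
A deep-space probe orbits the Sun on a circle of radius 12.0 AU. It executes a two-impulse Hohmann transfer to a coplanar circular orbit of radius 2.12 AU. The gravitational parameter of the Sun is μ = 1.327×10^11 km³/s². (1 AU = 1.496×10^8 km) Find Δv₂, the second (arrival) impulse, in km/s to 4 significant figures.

Δv₂ = 6.213 km/s

In km: r₁ = 12.0 × 1.496×10^8 = 1.7952×10^9 km; r₂ = 2.12 × 1.496×10^8 = 3.17152×10^8 km.
The Hohmann ellipse has a_t = (r₁ + r₂)/2 = 1.056176×10^9 km.
Circular speed at r = 3.17152×10^8 km: v_c = √(μ/r) = 20.455 km/s.
Vis-viva on the transfer ellipse at r = 3.17152×10^8 km gives v_t = √[μ(2/r − 1/a_t)] = 26.668 km/s.
Δv₂ = |v_t − v_c| = |26.668 − 20.455| = 6.213 km/s.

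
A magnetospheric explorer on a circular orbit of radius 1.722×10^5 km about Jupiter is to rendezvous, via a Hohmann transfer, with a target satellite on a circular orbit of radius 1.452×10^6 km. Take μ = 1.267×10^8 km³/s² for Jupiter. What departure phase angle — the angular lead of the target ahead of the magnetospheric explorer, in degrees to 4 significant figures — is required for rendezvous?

The Hohmann ellipse has a_t = (r₁ + r₂)/2 = 8.121×10^5 km.
Transfer time t = π√(a_t³/μ) = 2.043×10^5 s.
The target's mean motion on its circular orbit is ω₂ = √(μ/r₂³) = 6.433×10^-6 rad/s.
Angle swept by the target during transfer: ω₂·t = 1.314 rad = 75.29°.
Arrival is 180° from departure on the ellipse, so φ = 180° − 75.29° = 104.7°.

φ = 104.7°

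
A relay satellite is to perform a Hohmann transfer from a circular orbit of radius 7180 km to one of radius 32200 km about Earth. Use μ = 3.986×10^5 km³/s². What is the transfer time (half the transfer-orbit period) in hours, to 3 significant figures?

t = 3.82 hours

Transfer-ellipse semi-major axis a_t = (r₁ + r₂)/2 = (7180 + 32200)/2 = 19690 km.
Half the transfer-orbit period gives t = π√(a_t³/μ) = 13750 s.
Converting: 13750 s ÷ 3600 s/hour = 3.82 hours.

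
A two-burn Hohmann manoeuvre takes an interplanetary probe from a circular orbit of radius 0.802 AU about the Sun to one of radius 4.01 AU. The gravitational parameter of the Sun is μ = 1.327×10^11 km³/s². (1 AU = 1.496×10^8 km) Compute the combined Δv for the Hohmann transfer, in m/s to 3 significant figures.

In km: r₁ = 0.802 × 1.496×10^8 = 1.199792×10^8 km; r₂ = 4.01 × 1.496×10^8 = 5.99896×10^8 km.
Semi-major axis of the transfer orbit: a_t = (1.199792×10^8 + 5.99896×10^8)/2 = 3.599376×10^8 km.
Circular speed at r₁: v₁ = √(μ/r₁) = √(1.327×10^11/1.199792×10^8) = 33.257 km/s.
Transfer-orbit speed at r₁ (vis-viva): v_p = √[μ(2/r₁ − 1/a_t)] = 42.935 km/s.
First burn Δv₁ = |v_p − v₁| = 9.678 km/s.
Circular speed at r₂: v₂ = √(μ/r₂) = 14.873 km/s.
Transfer-orbit speed at r₂: v_a = √[μ(2/r₂ − 1/a_t)] = 8.5869 km/s.
Second burn Δv₂ = |v₂ − v_a| = 6.286 km/s.
Total Δv = Δv₁ + Δv₂ = 15.96 km/s.

Δv = 16000 m/s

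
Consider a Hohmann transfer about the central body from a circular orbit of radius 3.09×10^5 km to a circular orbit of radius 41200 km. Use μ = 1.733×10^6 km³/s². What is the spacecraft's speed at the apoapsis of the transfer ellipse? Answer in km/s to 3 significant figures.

The Hohmann ellipse has a_t = (r₁ + r₂)/2 = 1.751×10^5 km.
At apoapsis, r = 3.090×10^5 km.
Vis-viva: v = √[μ(2/r − 1/a_t)] = √[1.733×10^6 × (2/3.090×10^5 − 1/1.751×10^5)] = 1.149 km/s.

v = 1.15 km/s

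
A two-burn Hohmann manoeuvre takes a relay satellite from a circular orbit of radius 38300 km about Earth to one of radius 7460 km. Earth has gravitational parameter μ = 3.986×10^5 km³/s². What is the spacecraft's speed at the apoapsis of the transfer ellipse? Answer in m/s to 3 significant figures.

Semi-major axis of the transfer orbit: a_t = (38300 + 7460)/2 = 22880 km.
The apoapsis of the transfer ellipse is at r = 38300 km.
Vis-viva: v = √[μ(2/r − 1/a_t)] = √[3.986×10^5 × (2/38300 − 1/22880)] = 1.842 km/s.

v = 1840 m/s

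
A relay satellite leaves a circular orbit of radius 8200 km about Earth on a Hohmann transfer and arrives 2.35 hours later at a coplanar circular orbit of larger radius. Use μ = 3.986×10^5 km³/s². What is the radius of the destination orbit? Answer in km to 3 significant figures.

r₂ = 20300 km

Transfer time t = 2.35 hours = 8460 s, and t = π√(a_t³/μ).
So a_t = (μ t²/π²)^(1/3) = (3.986×10^5 × (8460)² / π²)^(1/3) = 14245 km.
Since a_t = (r₁ + r₂)/2, r₂ = 2a_t − r₁ = 2×14245 − 8200 = 20290 km.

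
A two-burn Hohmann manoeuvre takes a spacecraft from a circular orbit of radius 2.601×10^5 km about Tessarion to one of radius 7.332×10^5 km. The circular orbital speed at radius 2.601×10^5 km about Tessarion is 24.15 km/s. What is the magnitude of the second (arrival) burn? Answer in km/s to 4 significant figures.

Δv₂ = 3.975 km/s

From the circular-orbit relation v² = μ/r at r = 2.601×10^5 km: μ = v²r = (24.15)² × 2.601×10^5 = 1.51696×10^8 km³/s².
Transfer-ellipse semi-major axis a_t = (r₁ + r₂)/2 = (2.601×10^5 + 7.332×10^5)/2 = 4.9665×10^5 km.
Circular speed at r = 7.332×10^5 km: v_c = √(μ/r) = 14.384 km/s.
Vis-viva on the transfer ellipse at r = 7.332×10^5 km gives v_t = √[μ(2/r − 1/a_t)] = 10.409 km/s.
Δv₂ = |v_t − v_c| = |10.409 − 14.384| = 3.975 km/s.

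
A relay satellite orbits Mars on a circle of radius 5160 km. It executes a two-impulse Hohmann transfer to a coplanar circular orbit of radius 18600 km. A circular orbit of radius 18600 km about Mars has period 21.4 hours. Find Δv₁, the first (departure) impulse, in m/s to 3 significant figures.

Δv₁ = 724 m/s

From Kepler's third law T² = 4π²r³/μ at r = 18600 km, T = 21.4 hours = 21.4 × 3600 s = 77040 s: μ = 4π²r³/T² = 42802.2 km³/s².
The Hohmann ellipse has a_t = (r₁ + r₂)/2 = 11880 km.
On the circular orbit at r = 5160 km, v_c = √(μ/r) = 2.8801 km/s.
Transfer-orbit speed at the same r (vis-viva, a = a_t): v_t = √[μ(2/r − 1/a_t)] = 3.6038 km/s.
Δv₁ = |v_t − v_c| = |3.6038 − 2.8801| = 0.7237 km/s.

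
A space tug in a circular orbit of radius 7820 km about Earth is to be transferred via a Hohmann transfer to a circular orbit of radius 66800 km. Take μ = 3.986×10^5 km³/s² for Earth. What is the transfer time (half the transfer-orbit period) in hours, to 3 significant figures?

t = 9.96 hours

Semi-major axis of the transfer orbit: a_t = (7820 + 66800)/2 = 37310 km.
By Kepler's third law the transfer-orbit period is T = 2π√(a_t³/μ), so t = T/2 = 35860 s.
Converting: 35860 s ÷ 3600 s/hour = 9.96 hours.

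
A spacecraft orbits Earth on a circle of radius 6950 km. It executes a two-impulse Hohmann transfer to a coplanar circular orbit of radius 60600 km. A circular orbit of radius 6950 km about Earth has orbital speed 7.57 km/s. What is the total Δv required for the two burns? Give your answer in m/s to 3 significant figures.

From the circular-orbit relation v² = μ/r at r = 6950 km: μ = v²r = (7.57)² × 6950 = 3.98269×10^5 km³/s².
Semi-major axis of the transfer orbit: a_t = (6950 + 60600)/2 = 33775 km.
Circular speed at r₁: v₁ = √(μ/r₁) = √(3.98269×10^5/6950) = 7.570 km/s.
On the transfer ellipse at r₁, vis-viva gives v_p = √[μ(2/r₁ − 1/a_t)] = 10.14 km/s.
First burn Δv₁ = |v_p − v₁| = 2.570 km/s.
At r₂, v₂ = √(μ/r₂) = 2.564 km/s.
Transfer-orbit speed at r₂: v_a = √[μ(2/r₂ − 1/a_t)] = 1.163 km/s.
Second burn Δv₂ = |v₂ − v_a| = 1.401 km/s.
Δv = Δv₁ + Δv₂ = 2.570 + 1.401 = 3.971 km/s.

Δv = 3970 m/s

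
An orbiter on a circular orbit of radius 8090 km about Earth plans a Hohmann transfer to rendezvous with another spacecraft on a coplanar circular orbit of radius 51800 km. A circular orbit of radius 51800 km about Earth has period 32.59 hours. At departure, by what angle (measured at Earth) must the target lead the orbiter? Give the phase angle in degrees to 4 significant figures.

From Kepler's third law T² = 4π²r³/μ at r = 51800 km, T = 32.59 hours = 32.59 × 3600 s = 1.17324×10^5 s: μ = 4π²r³/T² = 3.98635×10^5 km³/s².
Transfer-ellipse semi-major axis a_t = (r₁ + r₂)/2 = (8090 + 51800)/2 = 29945 km.
Transfer time t = π√(a_t³/μ) = 25783.9 s.
Target angular speed ω₂ = √(μ/r₂³) = 5.35541×10^-5 rad/s.
Angle swept by the target during transfer: ω₂·t = 1.38083 rad = 79.12°.
Arrival is 180° from departure on the ellipse, so φ = 180° − 79.12° = 100.9°.

φ = 100.9°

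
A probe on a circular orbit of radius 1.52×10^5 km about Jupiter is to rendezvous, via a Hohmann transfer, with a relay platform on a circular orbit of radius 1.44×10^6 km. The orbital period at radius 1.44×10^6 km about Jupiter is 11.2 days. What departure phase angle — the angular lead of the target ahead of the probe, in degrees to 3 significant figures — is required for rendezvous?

From Kepler's third law T² = 4π²r³/μ at r = 1.44×10^6 km, T = 11.2 days = 11.2 × 86400 s = 9.6768×10^5 s: μ = 4π²r³/T² = 1.25888×10^8 km³/s².
Transfer-ellipse semi-major axis a_t = (r₁ + r₂)/2 = (1.520×10^5 + 1.440×10^6)/2 = 7.960×10^5 km.
Transfer time t = π√(a_t³/μ) = 1.98851×10^5 s.
Target angular speed ω₂ = √(μ/r₂³) = 6.49304×10^-6 rad/s.
Angle swept by the target during transfer: ω₂·t = 1.29115 rad = 73.98°.
Arrival is 180° from departure on the ellipse, so φ = 180° − 73.98° = 106°.

φ = 106°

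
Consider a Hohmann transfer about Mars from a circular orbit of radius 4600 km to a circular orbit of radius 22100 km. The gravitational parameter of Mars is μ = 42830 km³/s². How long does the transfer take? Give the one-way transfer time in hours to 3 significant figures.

Semi-major axis of the transfer orbit: a_t = (4600 + 22100)/2 = 13350 km.
Transfer time t = π√(a_t³/μ) = π√((13350)³ / 42830) = 23415 s.
Converting: 23415 s ÷ 3600 s/hour = 6.50 hours.

t = 6.50 hours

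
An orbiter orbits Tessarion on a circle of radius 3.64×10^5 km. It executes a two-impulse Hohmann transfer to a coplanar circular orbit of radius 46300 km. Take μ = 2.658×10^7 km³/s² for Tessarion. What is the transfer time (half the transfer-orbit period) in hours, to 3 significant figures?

Transfer-ellipse semi-major axis a_t = (r₁ + r₂)/2 = (3.640×10^5 + 46300)/2 = 2.0515×10^5 km.
By Kepler's third law the transfer-orbit period is T = 2π√(a_t³/μ), so t = T/2 = 56620 s.
Converting: 56620 s ÷ 3600 s/hour = 15.7 hours.

t = 15.7 hours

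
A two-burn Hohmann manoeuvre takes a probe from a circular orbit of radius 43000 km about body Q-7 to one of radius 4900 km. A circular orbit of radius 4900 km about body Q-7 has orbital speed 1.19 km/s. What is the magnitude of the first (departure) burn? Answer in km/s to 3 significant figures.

From the circular-orbit relation v² = μ/r at r = 4900 km: μ = v²r = (1.19)² × 4900 = 6938.89 km³/s².
The Hohmann ellipse has a_t = (r₁ + r₂)/2 = 23950 km.
On the circular orbit at r = 43000 km, v_c = √(μ/r) = 0.4017 km/s.
Vis-viva on the transfer ellipse at r = 43000 km gives v_t = √[μ(2/r − 1/a_t)] = 0.1817 km/s.
Δv₁ = |v_t − v_c| = |0.1817 − 0.4017| = 0.2200 km/s.

Δv₁ = 0.220 km/s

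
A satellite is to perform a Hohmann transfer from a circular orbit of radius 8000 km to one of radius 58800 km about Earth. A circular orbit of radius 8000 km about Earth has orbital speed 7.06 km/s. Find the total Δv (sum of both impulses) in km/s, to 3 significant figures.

From the circular-orbit relation v² = μ/r at r = 8000 km: μ = v²r = (7.06)² × 8000 = 3.98749×10^5 km³/s².
Semi-major axis of the transfer orbit: a_t = (8000 + 58800)/2 = 33400 km.
Circular speed at r₁: v₁ = √(μ/r₁) = √(3.98749×10^5/8000) = 7.060 km/s.
On the transfer ellipse at r₁, v² = μ(2/r − 1/a) gives v_p = √[μ(2/r₁ − 1/a_t)] = 9.367 km/s.
First burn Δv₁ = |v_p − v₁| = 2.307 km/s.
Circular speed at r₂: v₂ = √(μ/r₂) = 2.604 km/s.
Transfer-orbit speed at r₂: v_a = √[μ(2/r₂ − 1/a_t)] = 1.274 km/s.
Second burn Δv₂ = |v₂ − v_a| = 1.330 km/s.
Δv = Δv₁ + Δv₂ = 2.307 + 1.330 = 3.637 km/s.

Δv = 3.64 km/s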